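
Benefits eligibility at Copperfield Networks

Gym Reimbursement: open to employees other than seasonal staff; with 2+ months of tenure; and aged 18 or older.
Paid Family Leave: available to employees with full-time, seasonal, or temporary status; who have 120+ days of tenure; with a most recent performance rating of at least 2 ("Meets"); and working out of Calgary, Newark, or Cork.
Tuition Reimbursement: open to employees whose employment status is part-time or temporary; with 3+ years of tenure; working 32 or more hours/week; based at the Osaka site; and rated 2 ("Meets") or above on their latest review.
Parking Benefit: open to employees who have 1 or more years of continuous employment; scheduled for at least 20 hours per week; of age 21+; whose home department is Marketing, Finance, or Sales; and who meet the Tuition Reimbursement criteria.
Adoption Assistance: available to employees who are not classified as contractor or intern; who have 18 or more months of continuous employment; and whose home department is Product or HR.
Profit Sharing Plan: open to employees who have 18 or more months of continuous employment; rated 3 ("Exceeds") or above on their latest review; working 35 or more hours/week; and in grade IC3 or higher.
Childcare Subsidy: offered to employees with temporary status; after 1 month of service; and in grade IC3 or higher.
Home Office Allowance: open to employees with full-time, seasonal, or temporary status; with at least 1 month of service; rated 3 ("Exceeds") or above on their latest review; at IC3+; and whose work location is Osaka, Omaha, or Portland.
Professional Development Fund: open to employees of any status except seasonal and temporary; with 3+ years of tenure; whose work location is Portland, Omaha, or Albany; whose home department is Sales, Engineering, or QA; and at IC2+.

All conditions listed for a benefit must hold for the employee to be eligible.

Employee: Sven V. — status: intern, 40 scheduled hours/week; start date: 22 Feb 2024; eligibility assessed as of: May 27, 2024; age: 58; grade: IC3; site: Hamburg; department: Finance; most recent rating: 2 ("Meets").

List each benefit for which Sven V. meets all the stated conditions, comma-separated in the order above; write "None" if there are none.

Gym Reimbursement

Service from 22 Feb 2024 to May 27, 2024: 95 days.
Gym Reimbursement — status intern ✓ (not excluded); service 95 days ≥ 2 months (≈60 days) ✓; age 58 ≥ 18 ✓ → eligible.
Paid Family Leave — status intern ✗ (requires full-time, seasonal, or temporary) → not eligible.
Tuition Reimbursement — status intern ✗ (requires part-time or temporary) → not eligible.
Parking Benefit — service 95 days < 1 year (≈365 days) ✗ → not eligible.
Adoption Assistance — status intern ✗ (excluded) → not eligible.
Profit Sharing Plan — service 95 days < 18 months (≈540 days) ✗ → not eligible.
Childcare Subsidy — status intern ✗ (requires temporary) → not eligible.
Home Office Allowance — status intern ✗ (requires full-time, seasonal, or temporary) → not eligible.
Professional Development Fund — status intern ✓ (not excluded); service 95 days < 3 years (≈1095 days) ✗ → not eligible.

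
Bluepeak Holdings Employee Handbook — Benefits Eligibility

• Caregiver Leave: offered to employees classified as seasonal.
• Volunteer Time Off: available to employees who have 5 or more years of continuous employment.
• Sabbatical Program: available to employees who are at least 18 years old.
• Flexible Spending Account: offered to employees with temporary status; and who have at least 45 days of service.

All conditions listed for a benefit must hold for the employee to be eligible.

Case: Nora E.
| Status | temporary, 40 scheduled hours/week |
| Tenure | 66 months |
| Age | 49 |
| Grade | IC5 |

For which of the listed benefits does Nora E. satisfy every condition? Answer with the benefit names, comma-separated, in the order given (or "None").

Volunteer Time Off, Sabbatical Program, Flexible Spending Account

Caregiver Leave — status temporary ✗ (requires seasonal) → not eligible.
Volunteer Time Off — service 66 months ≥ 5 years (≈1825 days) ✓ → eligible.
Sabbatical Program — age 49 ≥ 18 ✓ → eligible.
Flexible Spending Account — status temporary ✓; service 66 months ≥ 45 days ✓ → eligible.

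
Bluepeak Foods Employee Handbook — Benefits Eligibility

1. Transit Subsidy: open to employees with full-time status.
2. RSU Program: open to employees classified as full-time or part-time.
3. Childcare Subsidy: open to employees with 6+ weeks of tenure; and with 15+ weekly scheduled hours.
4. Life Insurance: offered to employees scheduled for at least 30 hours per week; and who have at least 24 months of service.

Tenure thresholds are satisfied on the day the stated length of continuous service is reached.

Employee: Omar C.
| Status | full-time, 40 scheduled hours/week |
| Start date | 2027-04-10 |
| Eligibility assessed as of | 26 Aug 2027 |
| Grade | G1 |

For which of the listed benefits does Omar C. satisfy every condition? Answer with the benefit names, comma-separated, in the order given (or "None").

Transit Subsidy, RSU Program, Childcare Subsidy

Service from 2027-04-10 to 26 Aug 2027: 138 days.
Transit Subsidy — status full-time ✓ → eligible.
RSU Program — status full-time ✓ → eligible.
Childcare Subsidy — service 138 days ≥ 6 weeks (≈42 days) ✓; 40 hrs/wk ≥ 15 ✓ → eligible.
Life Insurance — 40 hrs/wk ≥ 30 ✓; service 138 days < 24 months (≈720 days) ✗ → not eligible.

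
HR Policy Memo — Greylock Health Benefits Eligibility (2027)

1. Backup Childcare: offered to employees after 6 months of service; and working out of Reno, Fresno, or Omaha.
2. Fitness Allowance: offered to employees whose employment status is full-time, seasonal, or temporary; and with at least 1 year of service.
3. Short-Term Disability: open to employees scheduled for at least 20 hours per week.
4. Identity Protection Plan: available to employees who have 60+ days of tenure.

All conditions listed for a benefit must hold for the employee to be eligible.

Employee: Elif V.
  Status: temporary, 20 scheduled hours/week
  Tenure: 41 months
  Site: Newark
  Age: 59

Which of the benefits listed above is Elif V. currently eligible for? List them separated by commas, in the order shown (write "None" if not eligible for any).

Fitness Allowance, Short-Term Disability, Identity Protection Plan

Backup Childcare — service 41 months ≥ 6 months ✓; site Newark ✗ (not Reno, Fresno, or Omaha) → not eligible.
Fitness Allowance — status temporary ✓; service 41 months ≥ 1 year (≈365 days) ✓ → eligible.
Short-Term Disability — 20 hrs/wk ≥ 20 ✓ → eligible.
Identity Protection Plan — service 41 months ≥ 60 days ✓ → eligible.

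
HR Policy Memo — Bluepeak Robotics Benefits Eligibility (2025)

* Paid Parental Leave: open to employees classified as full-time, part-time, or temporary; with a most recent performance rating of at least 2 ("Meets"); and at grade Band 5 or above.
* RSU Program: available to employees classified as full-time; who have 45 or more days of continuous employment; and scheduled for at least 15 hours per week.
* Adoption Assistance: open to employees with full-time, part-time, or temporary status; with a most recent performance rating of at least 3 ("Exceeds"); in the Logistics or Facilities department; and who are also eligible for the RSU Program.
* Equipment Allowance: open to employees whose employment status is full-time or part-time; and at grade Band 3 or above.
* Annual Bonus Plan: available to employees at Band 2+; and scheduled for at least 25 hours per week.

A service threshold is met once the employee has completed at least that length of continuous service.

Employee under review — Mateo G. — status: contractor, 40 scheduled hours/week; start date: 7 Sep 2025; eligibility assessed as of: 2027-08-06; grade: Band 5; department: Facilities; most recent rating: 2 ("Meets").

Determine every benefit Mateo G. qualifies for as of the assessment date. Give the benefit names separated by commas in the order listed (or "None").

Service from 7 Sep 2025 to 2027-08-06: 698 days.
Paid Parental Leave — status contractor ✗ (requires full-time, part-time, or temporary) → not eligible.
RSU Program — status contractor ✗ (requires full-time) → not eligible.
Adoption Assistance — status contractor ✗ (requires full-time, part-time, or temporary) → not eligible.
Equipment Allowance — status contractor ✗ (requires full-time or part-time) → not eligible.
Annual Bonus Plan — grade Band 5 ≥ Band 2 ✓; 40 hrs/wk ≥ 25 ✓ → eligible.

Annual Bonus Plan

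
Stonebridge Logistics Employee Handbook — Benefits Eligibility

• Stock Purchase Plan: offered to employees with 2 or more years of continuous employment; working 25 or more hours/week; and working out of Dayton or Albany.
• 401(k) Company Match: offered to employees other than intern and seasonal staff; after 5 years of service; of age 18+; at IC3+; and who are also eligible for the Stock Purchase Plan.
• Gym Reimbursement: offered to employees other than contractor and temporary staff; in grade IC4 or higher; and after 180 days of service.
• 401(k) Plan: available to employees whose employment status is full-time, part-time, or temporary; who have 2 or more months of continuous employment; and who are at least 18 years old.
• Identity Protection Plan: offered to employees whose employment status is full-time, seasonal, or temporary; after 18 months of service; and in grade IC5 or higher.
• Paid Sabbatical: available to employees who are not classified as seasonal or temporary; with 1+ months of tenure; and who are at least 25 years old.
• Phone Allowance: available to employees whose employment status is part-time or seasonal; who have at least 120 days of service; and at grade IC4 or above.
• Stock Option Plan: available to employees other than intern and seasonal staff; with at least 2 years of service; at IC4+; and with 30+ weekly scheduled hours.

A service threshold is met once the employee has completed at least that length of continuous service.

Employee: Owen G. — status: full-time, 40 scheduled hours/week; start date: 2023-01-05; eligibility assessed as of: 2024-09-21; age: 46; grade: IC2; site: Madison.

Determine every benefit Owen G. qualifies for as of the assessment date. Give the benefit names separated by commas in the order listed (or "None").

Service from 2023-01-05 to 2024-09-21: 625 days.
Stock Purchase Plan — service 625 days < 2 years (≈730 days) ✗ → not eligible.
401(k) Company Match — status full-time ✓ (not excluded); service 625 days < 5 years (≈1825 days) ✗ → not eligible.
Gym Reimbursement — status full-time ✓ (not excluded); grade IC2 < IC4 ✗ → not eligible.
401(k) Plan — status full-time ✓; service 625 days ≥ 2 months (≈60 days) ✓; age 46 ≥ 18 ✓ → eligible.
Identity Protection Plan — status full-time ✓; service 625 days ≥ 18 months (≈540 days) ✓; grade IC2 < IC5 ✗ → not eligible.
Paid Sabbatical — status full-time ✓ (not excluded); service 625 days ≥ 1 month (≈30 days) ✓; age 46 ≥ 25 ✓ → eligible.
Phone Allowance — status full-time ✗ (requires part-time or seasonal) → not eligible.
Stock Option Plan — status full-time ✓ (not excluded); service 625 days < 2 years (≈730 days) ✗ → not eligible.

401(k) Plan, Paid Sabbatical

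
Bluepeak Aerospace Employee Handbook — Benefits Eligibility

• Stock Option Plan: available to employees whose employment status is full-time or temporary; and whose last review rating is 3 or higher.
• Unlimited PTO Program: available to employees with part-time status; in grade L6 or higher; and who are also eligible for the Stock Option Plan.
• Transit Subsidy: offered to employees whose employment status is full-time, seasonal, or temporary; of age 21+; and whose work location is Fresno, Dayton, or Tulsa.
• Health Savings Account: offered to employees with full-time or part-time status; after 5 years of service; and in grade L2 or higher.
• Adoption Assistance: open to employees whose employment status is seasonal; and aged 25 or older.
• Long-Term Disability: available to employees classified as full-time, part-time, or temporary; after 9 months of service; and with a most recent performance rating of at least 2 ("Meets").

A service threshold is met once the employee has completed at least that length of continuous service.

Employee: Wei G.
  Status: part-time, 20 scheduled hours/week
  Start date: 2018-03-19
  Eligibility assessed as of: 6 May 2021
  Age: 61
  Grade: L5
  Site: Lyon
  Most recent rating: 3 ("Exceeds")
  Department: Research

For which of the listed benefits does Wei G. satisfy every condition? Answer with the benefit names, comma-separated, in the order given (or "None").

Long-Term Disability

Service from 2018-03-19 to 6 May 2021: 1144 days.
Stock Option Plan — status part-time ✗ (requires full-time or temporary) → not eligible.
Unlimited PTO Program — status part-time ✓; grade L5 < L6 ✗ → not eligible.
Transit Subsidy — status part-time ✗ (requires full-time, seasonal, or temporary) → not eligible.
Health Savings Account — status part-time ✓; service 1144 days < 5 years (≈1825 days) ✗ → not eligible.
Adoption Assistance — status part-time ✗ (requires seasonal) → not eligible.
Long-Term Disability — status part-time ✓; service 1144 days ≥ 9 months (≈270 days) ✓; rating 3 ≥ 2 ✓ → eligible.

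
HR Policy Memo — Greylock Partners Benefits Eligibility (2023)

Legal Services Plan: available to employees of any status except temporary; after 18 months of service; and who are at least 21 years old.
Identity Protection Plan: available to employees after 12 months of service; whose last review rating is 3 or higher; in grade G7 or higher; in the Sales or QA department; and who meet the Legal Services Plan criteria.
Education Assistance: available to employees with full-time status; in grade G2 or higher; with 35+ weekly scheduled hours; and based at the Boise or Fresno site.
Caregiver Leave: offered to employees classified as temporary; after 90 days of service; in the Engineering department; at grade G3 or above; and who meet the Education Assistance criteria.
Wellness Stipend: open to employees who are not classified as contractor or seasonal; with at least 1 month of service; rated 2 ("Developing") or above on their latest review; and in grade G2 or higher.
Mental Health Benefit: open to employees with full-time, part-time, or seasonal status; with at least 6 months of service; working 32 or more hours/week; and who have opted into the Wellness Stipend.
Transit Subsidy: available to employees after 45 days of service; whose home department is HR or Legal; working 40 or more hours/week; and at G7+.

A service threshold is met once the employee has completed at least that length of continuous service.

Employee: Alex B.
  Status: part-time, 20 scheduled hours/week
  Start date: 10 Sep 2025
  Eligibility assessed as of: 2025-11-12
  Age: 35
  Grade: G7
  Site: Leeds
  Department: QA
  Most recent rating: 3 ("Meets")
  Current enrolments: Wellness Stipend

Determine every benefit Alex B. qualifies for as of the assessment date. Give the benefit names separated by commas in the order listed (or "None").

Service from 10 Sep 2025 to 2025-11-12: 63 days.
Legal Services Plan — status part-time ✓ (not excluded); service 63 days < 18 months (≈540 days) ✗ → not eligible.
Identity Protection Plan — service 63 days < 12 months (≈360 days) ✗ → not eligible.
Education Assistance — status part-time ✗ (requires full-time) → not eligible.
Caregiver Leave — status part-time ✗ (requires temporary) → not eligible.
Wellness Stipend — status part-time ✓ (not excluded); service 63 days ≥ 1 month (≈30 days) ✓; rating 3 ≥ 2 ✓; grade G7 ≥ G2 ✓ → eligible.
Mental Health Benefit — status part-time ✓; service 63 days < 6 months (≈180 days) ✗ → not eligible.
Transit Subsidy — service 63 days ≥ 45 days ✓; dept QA ✗ → not eligible.

Wellness Stipend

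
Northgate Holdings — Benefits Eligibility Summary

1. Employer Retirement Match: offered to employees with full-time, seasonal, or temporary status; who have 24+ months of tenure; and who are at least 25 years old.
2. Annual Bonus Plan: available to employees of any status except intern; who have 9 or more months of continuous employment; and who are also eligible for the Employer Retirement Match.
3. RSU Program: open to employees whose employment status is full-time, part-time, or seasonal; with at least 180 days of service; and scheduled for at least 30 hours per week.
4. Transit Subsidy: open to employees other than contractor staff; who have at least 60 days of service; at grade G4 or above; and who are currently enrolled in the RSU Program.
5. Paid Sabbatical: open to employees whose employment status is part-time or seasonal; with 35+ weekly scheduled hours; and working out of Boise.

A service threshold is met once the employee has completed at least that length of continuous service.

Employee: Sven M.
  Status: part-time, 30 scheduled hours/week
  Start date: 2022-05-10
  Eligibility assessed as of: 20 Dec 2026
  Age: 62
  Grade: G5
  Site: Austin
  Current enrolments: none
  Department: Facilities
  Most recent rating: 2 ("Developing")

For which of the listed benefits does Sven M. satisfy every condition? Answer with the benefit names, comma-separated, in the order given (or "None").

RSU Program

Service from 2022-05-10 to 20 Dec 2026: 1685 days.
Employer Retirement Match — status part-time ✗ (requires full-time, seasonal, or temporary) → not eligible.
Annual Bonus Plan — status part-time ✓ (not excluded); service 1685 days ≥ 9 months (≈270 days) ✓; not eligible for Employer Retirement Match ✗ → not eligible.
RSU Program — status part-time ✓; service 1685 days ≥ 180 days ✓; 30 hrs/wk ≥ 30 ✓ → eligible.
Transit Subsidy — status part-time ✓ (not excluded); service 1685 days ≥ 60 days ✓; grade G5 ≥ G4 ✓; not enrolled in RSU Program ✗ → not eligible.
Paid Sabbatical — status part-time ✓; 30 hrs/wk < 35 ✗ → not eligible.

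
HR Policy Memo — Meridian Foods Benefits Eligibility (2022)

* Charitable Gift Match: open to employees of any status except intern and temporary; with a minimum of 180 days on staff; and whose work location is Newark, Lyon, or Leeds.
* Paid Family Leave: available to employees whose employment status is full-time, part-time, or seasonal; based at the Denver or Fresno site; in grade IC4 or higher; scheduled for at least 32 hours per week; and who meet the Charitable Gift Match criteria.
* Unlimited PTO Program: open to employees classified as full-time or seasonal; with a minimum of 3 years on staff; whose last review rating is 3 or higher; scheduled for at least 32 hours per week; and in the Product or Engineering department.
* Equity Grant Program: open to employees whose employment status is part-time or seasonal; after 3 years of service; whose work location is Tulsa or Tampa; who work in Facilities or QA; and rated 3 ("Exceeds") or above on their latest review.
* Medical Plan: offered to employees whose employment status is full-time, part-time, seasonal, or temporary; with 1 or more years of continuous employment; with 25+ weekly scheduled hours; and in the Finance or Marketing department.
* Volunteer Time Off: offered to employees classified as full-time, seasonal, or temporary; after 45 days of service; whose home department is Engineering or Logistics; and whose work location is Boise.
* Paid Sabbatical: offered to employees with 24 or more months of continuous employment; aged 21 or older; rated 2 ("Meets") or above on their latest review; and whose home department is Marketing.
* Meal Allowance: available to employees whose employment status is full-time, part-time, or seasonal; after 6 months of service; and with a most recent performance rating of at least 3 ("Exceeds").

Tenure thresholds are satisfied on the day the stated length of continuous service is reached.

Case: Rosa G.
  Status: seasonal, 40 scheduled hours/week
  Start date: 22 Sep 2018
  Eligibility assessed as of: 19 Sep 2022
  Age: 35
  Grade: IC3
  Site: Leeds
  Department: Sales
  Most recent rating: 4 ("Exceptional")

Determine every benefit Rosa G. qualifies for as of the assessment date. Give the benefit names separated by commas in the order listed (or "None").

Service from 22 Sep 2018 to 19 Sep 2022: 1458 days.
Charitable Gift Match — status seasonal ✓ (not excluded); service 1458 days ≥ 180 days ✓; site Leeds ✓ → eligible.
Paid Family Leave — status seasonal ✓; site Leeds ✗ (not Denver or Fresno) → not eligible.
Unlimited PTO Program — status seasonal ✓; service 1458 days ≥ 3 years (≈1095 days) ✓; rating 4 ≥ 3 ✓; 40 hrs/wk ≥ 32 ✓; dept Sales ✗ → not eligible.
Equity Grant Program — status seasonal ✓; service 1458 days ≥ 3 years (≈1095 days) ✓; site Leeds ✗ (not Tulsa or Tampa) → not eligible.
Medical Plan — status seasonal ✓; service 1458 days ≥ 1 year (≈365 days) ✓; 40 hrs/wk ≥ 25 ✓; dept Sales ✗ → not eligible.
Volunteer Time Off — status seasonal ✓; service 1458 days ≥ 45 days ✓; dept Sales ✗ → not eligible.
Paid Sabbatical — service 1458 days ≥ 24 months (≈720 days) ✓; age 35 ≥ 21 ✓; rating 4 ≥ 2 ✓; dept Sales ✗ → not eligible.
Meal Allowance — status seasonal ✓; service 1458 days ≥ 6 months (≈180 days) ✓; rating 4 ≥ 3 ✓ → eligible.

Charitable Gift Match, Meal Allowance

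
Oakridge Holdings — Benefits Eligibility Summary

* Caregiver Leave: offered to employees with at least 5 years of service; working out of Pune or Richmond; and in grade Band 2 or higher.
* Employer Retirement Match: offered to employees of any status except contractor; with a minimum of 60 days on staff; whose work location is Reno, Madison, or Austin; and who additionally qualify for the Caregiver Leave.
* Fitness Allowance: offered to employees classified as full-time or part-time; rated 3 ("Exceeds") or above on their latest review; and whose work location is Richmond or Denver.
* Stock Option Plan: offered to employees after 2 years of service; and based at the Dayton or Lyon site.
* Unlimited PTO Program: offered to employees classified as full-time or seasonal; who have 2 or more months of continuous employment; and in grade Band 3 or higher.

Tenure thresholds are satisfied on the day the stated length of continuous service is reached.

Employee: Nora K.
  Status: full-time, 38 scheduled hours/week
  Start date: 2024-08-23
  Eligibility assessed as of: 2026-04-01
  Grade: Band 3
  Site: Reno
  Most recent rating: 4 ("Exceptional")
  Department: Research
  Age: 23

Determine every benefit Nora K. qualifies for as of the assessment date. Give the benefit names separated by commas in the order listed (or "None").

Service from 2024-08-23 to 2026-04-01: 586 days.
Caregiver Leave — service 586 days < 5 years (≈1825 days) ✗ → not eligible.
Employer Retirement Match — status full-time ✓ (not excluded); service 586 days ≥ 60 days ✓; site Reno ✓; not eligible for Caregiver Leave ✗ → not eligible.
Fitness Allowance — status full-time ✓; rating 4 ≥ 3 ✓; site Reno ✗ (not Richmond or Denver) → not eligible.
Stock Option Plan — service 586 days < 2 years (≈730 days) ✗ → not eligible.
Unlimited PTO Program — status full-time ✓; service 586 days ≥ 2 months (≈60 days) ✓; grade Band 3 ≥ Band 3 ✓ → eligible.

Unlimited PTO Program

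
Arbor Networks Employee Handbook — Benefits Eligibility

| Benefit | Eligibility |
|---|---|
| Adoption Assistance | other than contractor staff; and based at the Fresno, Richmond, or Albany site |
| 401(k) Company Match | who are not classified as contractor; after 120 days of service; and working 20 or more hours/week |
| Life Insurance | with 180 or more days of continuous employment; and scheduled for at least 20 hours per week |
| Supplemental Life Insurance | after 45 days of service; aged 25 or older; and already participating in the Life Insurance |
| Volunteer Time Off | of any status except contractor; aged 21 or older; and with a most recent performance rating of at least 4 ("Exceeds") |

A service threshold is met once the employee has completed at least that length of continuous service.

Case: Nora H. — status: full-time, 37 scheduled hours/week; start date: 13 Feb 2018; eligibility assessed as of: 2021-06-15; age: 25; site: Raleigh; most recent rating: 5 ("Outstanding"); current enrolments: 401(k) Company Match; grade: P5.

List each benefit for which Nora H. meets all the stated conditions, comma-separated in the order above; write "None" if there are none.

Service from 13 Feb 2018 to 2021-06-15: 1218 days.
Adoption Assistance — status full-time ✓ (not excluded); site Raleigh ✗ (not Fresno, Richmond, or Albany) → not eligible.
401(k) Company Match — status full-time ✓ (not excluded); service 1218 days ≥ 120 days ✓; 37 hrs/wk ≥ 20 ✓ → eligible.
Life Insurance — service 1218 days ≥ 180 days ✓; 37 hrs/wk ≥ 20 ✓ → eligible.
Supplemental Life Insurance — service 1218 days ≥ 45 days ✓; age 25 ≥ 25 ✓; not enrolled in Life Insurance ✗ → not eligible.
Volunteer Time Off — status full-time ✓ (not excluded); age 25 ≥ 21 ✓; rating 5 ≥ 4 ✓ → eligible.

401(k) Company Match, Life Insurance, Volunteer Time Off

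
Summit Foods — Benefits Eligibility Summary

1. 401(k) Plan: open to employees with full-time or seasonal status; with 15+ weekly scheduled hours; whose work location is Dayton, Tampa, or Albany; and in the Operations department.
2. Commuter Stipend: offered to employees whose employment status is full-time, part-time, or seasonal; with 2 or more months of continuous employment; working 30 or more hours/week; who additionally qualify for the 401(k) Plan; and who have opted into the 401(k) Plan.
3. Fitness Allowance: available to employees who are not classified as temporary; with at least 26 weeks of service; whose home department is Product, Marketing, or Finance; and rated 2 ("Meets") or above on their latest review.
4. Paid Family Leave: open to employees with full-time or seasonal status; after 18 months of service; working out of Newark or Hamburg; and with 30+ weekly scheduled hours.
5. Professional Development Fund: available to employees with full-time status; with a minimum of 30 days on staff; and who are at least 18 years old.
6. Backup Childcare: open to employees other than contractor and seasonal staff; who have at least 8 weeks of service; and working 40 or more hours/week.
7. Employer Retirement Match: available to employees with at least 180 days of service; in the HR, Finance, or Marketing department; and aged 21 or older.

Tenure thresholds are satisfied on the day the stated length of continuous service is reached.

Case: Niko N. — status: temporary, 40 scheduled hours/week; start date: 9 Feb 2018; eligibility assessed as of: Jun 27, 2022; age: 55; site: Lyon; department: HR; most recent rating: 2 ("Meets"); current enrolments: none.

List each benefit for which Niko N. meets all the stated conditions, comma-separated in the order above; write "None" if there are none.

Service from 9 Feb 2018 to Jun 27, 2022: 1599 days.
401(k) Plan — status temporary ✗ (requires full-time or seasonal) → not eligible.
Commuter Stipend — status temporary ✗ (requires full-time, part-time, or seasonal) → not eligible.
Fitness Allowance — status temporary ✗ (excluded) → not eligible.
Paid Family Leave — status temporary ✗ (requires full-time or seasonal) → not eligible.
Professional Development Fund — status temporary ✗ (requires full-time) → not eligible.
Backup Childcare — status temporary ✓ (not excluded); service 1599 days ≥ 8 weeks (≈56 days) ✓; 40 hrs/wk ≥ 40 ✓ → eligible.
Employer Retirement Match — service 1599 days ≥ 180 days ✓; dept HR ✓; age 55 ≥ 21 ✓ → eligible.

Backup Childcare, Employer Retirement Match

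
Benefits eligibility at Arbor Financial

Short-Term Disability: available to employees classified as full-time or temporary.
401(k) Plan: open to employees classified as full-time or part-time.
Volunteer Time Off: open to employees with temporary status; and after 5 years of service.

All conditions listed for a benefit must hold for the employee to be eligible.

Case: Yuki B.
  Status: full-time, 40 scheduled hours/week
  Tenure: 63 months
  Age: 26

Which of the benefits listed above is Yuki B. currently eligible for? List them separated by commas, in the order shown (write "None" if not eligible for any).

Short-Term Disability — status full-time ✓ → eligible.
401(k) Plan — status full-time ✓ → eligible.
Volunteer Time Off — status full-time ✗ (requires temporary) → not eligible.

Short-Term Disability, 401(k) Plan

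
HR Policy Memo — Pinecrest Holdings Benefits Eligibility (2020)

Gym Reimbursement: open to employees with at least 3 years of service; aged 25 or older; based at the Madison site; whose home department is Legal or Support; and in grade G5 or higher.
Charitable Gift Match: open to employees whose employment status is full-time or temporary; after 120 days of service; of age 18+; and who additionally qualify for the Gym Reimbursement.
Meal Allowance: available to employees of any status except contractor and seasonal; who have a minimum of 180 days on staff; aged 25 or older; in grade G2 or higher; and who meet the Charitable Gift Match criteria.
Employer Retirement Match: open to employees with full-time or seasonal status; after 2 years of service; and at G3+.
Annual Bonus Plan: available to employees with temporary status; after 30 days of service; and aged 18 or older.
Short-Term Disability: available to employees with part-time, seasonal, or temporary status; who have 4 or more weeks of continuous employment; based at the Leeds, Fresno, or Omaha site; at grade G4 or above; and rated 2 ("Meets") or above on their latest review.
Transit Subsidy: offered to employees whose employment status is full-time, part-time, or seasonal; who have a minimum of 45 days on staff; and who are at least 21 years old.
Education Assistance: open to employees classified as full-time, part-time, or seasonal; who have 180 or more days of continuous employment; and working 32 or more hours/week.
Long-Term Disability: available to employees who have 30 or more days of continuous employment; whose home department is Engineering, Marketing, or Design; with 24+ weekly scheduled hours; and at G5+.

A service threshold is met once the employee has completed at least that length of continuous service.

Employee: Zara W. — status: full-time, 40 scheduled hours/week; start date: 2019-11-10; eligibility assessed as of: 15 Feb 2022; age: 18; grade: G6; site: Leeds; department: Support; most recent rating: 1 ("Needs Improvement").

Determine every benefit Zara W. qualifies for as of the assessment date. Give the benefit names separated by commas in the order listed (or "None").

Service from 2019-11-10 to 15 Feb 2022: 828 days.
Gym Reimbursement — service 828 days < 3 years (≈1095 days) ✗ → not eligible.
Charitable Gift Match — status full-time ✓; service 828 days ≥ 120 days ✓; age 18 ≥ 18 ✓; not eligible for Gym Reimbursement ✗ → not eligible.
Meal Allowance — status full-time ✓ (not excluded); service 828 days ≥ 180 days ✓; age 18 < 25 ✗ → not eligible.
Employer Retirement Match — status full-time ✓; service 828 days ≥ 2 years (≈730 days) ✓; grade G6 ≥ G3 ✓ → eligible.
Annual Bonus Plan — status full-time ✗ (requires temporary) → not eligible.
Short-Term Disability — status full-time ✗ (requires part-time, seasonal, or temporary) → not eligible.
Transit Subsidy — status full-time ✓; service 828 days ≥ 45 days ✓; age 18 < 21 ✗ → not eligible.
Education Assistance — status full-time ✓; service 828 days ≥ 180 days ✓; 40 hrs/wk ≥ 32 ✓ → eligible.
Long-Term Disability — service 828 days ≥ 30 days ✓; dept Support ✗ → not eligible.

Employer Retirement Match, Education Assistance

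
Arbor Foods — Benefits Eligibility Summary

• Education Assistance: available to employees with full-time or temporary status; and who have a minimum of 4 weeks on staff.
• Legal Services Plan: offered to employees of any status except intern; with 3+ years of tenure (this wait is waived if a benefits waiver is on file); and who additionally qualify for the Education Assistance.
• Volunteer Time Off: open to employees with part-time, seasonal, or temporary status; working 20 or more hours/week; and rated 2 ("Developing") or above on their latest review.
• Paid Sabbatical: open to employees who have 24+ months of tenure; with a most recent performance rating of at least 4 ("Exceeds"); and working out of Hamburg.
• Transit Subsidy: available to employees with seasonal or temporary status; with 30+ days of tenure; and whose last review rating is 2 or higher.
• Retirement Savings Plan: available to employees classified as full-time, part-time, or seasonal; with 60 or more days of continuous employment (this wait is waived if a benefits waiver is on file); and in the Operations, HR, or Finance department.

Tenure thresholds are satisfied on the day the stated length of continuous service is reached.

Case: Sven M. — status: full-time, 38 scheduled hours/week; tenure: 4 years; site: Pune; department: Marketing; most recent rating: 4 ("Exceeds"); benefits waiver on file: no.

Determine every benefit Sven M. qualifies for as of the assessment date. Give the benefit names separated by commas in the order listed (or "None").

Education Assistance — status full-time ✓; service 4 years ≥ 4 weeks (≈28 days) ✓ → eligible.
Legal Services Plan — status full-time ✓ (not excluded); no waiver, service 4 years ≥ 3 years ✓; eligible for Education Assistance ✓ → eligible.
Volunteer Time Off — status full-time ✗ (requires part-time, seasonal, or temporary) → not eligible.
Paid Sabbatical — service 4 years ≥ 24 months (≈720 days) ✓; rating 4 ≥ 4 ✓; site Pune ✗ (not Hamburg) → not eligible.
Transit Subsidy — status full-time ✗ (requires seasonal or temporary) → not eligible.
Retirement Savings Plan — status full-time ✓; no waiver, service 4 years ≥ 60 days ✓; dept Marketing ✗ → not eligible.

Education Assistance, Legal Services Plan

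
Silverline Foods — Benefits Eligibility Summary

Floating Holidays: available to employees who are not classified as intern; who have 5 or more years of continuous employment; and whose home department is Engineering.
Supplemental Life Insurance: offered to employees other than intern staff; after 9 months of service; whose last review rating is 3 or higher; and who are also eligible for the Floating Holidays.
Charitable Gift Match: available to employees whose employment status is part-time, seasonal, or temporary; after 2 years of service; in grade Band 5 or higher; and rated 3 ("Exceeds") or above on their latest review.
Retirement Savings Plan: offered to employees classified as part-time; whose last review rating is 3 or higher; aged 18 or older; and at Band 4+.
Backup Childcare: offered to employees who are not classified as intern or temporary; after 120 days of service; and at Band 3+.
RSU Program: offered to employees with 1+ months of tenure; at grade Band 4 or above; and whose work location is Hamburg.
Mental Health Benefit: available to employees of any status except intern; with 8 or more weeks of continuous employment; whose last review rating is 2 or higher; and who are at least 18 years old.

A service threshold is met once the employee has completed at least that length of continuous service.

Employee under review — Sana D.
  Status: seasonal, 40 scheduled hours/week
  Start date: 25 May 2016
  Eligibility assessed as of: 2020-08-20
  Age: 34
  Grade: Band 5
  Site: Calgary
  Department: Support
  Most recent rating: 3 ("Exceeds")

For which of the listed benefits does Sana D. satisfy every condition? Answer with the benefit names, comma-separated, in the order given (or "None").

Service from 25 May 2016 to 2020-08-20: 1548 days.
Floating Holidays — status seasonal ✓ (not excluded); service 1548 days < 5 years (≈1825 days) ✗ → not eligible.
Supplemental Life Insurance — status seasonal ✓ (not excluded); service 1548 days ≥ 9 months (≈270 days) ✓; rating 3 ≥ 3 ✓; not eligible for Floating Holidays ✗ → not eligible.
Charitable Gift Match — status seasonal ✓; service 1548 days ≥ 2 years (≈730 days) ✓; grade Band 5 ≥ Band 5 ✓; rating 3 ≥ 3 ✓ → eligible.
Retirement Savings Plan — status seasonal ✗ (requires part-time) → not eligible.
Backup Childcare — status seasonal ✓ (not excluded); service 1548 days ≥ 120 days ✓; grade Band 5 ≥ Band 3 ✓ → eligible.
RSU Program — service 1548 days ≥ 1 month (≈30 days) ✓; grade Band 5 ≥ Band 4 ✓; site Calgary ✗ (not Hamburg) → not eligible.
Mental Health Benefit — status seasonal ✓ (not excluded); service 1548 days ≥ 8 weeks (≈56 days) ✓; rating 3 ≥ 2 ✓; age 34 ≥ 18 ✓ → eligible.

Charitable Gift Match, Backup Childcare, Mental Health Benefit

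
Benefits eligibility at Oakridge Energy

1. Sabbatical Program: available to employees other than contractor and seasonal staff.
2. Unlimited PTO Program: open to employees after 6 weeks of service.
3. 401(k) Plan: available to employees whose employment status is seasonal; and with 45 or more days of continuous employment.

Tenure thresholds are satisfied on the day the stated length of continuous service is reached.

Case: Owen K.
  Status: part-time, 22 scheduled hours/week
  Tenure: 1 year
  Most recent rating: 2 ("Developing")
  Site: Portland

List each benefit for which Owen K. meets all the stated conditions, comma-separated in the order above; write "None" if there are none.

Sabbatical Program — status part-time ✓ (not excluded) → eligible.
Unlimited PTO Program — service 1 year ≥ 6 weeks (≈42 days) ✓ → eligible.
401(k) Plan — status part-time ✗ (requires seasonal) → not eligible.

Sabbatical Program, Unlimited PTO Program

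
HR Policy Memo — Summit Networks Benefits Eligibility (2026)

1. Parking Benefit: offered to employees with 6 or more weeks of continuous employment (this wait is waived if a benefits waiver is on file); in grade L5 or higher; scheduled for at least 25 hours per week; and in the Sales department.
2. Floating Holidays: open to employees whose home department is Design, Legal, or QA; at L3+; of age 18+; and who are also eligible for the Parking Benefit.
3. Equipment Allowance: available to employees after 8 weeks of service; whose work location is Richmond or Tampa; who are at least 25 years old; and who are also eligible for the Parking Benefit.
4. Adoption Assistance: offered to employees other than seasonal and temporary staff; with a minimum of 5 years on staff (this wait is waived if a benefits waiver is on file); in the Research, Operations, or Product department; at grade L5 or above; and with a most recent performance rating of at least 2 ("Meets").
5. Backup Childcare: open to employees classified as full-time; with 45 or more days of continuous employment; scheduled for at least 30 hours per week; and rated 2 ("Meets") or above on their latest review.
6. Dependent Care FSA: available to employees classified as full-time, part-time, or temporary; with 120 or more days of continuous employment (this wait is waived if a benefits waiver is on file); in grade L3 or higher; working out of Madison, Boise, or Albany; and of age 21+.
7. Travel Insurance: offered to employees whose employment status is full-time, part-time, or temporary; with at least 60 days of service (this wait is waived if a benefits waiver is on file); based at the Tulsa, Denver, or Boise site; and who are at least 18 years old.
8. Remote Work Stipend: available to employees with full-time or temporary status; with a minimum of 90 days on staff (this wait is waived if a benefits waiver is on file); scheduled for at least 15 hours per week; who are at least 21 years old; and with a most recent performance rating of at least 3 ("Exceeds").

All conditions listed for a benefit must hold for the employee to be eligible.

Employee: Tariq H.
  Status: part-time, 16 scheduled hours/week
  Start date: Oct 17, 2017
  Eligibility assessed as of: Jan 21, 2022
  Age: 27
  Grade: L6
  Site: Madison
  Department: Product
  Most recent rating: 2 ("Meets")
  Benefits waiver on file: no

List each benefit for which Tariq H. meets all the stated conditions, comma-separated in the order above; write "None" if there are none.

Dependent Care FSA

Service from Oct 17, 2017 to Jan 21, 2022: 1557 days.
Parking Benefit — no waiver, service 1557 days ≥ 6 weeks (≈42 days) ✓; grade L6 ≥ L5 ✓; 16 hrs/wk < 25 ✗ → not eligible.
Floating Holidays — dept Product ✗ → not eligible.
Equipment Allowance — service 1557 days ≥ 8 weeks (≈56 days) ✓; site Madison ✗ (not Richmond or Tampa) → not eligible.
Adoption Assistance — status part-time ✓ (not excluded); no waiver, service 1557 days < 5 years (≈1825 days) ✗ → not eligible.
Backup Childcare — status part-time ✗ (requires full-time) → not eligible.
Dependent Care FSA — status part-time ✓; no waiver, service 1557 days ≥ 120 days ✓; grade L6 ≥ L3 ✓; site Madison ✓; age 27 ≥ 21 ✓ → eligible.
Travel Insurance — status part-time ✓; no waiver, service 1557 days ≥ 60 days ✓; site Madison ✗ (not Tulsa, Denver, or Boise) → not eligible.
Remote Work Stipend — status part-time ✗ (requires full-time or temporary) → not eligible.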